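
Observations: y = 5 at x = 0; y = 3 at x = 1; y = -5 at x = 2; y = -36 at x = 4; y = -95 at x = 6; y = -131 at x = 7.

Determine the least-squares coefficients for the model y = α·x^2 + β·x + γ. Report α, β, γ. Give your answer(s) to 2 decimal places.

α = -2.99, β = 1.49, γ = 4.69

MᵀM·[α, β, γ]ᵀ = Mᵀy reads: 3970·α + 632·β + 106·γ = -10432;  632·α + 106·β + 20·γ = -1638;  106·α + 20·β + 6·γ = -259.
Inverting the 3×3 Gram matrix, [α, β, γ]ᵀ = [-21713/7260, 493/330, 11351/2420]ᵀ.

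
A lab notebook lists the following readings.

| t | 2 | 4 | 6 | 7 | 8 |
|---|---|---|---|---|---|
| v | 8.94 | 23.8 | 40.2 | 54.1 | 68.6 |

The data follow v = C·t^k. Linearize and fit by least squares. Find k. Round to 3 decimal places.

k = 1.445

Taking logs, ln v = k·ln t + ln C, so regress ln v on ln t.
Sums: Σln t = 7.8966, Σ(ln t)² = 13.7233, Σln v = 17.2732, Σln t·ln v = 29.0893.
Normal system: [[13.7233, 7.8966]; [7.8966, 5]]·[k, ln C]ᵀ = [29.0893, 17.2732]ᵀ.
Δ = 13.7233·5 − (7.8966)² = 6.2610; k = (29.0893·5 − 7.8966·17.2732)/6.2610 = 1.44507, ln C = (13.7233·17.2732 − 7.8966·29.0893)/6.2610 = 1.17242.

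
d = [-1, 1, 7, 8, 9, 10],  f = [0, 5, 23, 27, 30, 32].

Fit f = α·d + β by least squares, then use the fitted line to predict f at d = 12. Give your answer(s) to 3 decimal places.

The normal equations are: 296·α + 34·β = 972;  34·α + 6·β = 117.
det = 296·6 − 34² = 620.
α = (972·6 − 34·117)/620 = 927/310; β = (296·117 − 34·972)/620 = 396/155.
At d = 12: f̂ = (927/310)·(12) + (396/155)·(1) = 5958/155.

f̂ = 38.439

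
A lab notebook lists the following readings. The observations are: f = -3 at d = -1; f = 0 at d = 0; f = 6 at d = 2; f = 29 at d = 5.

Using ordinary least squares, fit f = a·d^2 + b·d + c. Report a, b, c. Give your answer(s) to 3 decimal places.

a = 0.742, b = 2.258, c = -0.955

The normal equations are: 642·a + 132·b + 30·c = 746;  132·a + 30·b + 6·c = 160;  30·a + 6·b + 4·c = 32.
Inverting the 3×3 Gram matrix, [a, b, c]ᵀ = [49/66, 149/66, -21/22]ᵀ.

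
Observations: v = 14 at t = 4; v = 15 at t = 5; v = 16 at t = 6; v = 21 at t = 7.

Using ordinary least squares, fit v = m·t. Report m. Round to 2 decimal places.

Compute the Gram sums: Σt·t = 126.
Right-hand side: Σt·v = 374.
m = 374/126 = 2.96825.

m = 2.97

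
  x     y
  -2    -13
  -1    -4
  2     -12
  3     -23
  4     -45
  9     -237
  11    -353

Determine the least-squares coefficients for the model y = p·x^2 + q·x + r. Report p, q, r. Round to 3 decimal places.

From the data, Σx^2·x^2 = 21572, Σx^2·x = 2150, Σx^2 = 236, Σx·x = 236, Σx = 26, Σ1 = 7.
And Σx^2·y = -62941, Σx·y = -6259, Σy = -687.
So AᵀA·[p, q, r]ᵀ = Aᵀy: [[21572, 2150, 236]; [2150, 236, 26]; [236, 26, 7]]·[p, q, r]ᵀ = [-62941, -6259, -687]ᵀ.
Solving the 3×3 system (Gaussian elimination) gives p = -962973/322886, q = 209761/322886, r = -1060/161443.

p = -2.982, q = 0.650, r = -0.007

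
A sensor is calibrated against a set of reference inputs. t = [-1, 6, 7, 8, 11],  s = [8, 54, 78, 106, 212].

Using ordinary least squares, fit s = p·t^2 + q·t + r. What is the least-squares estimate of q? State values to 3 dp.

Forming AᵀA = [[22435, 2401, 271]; [2401, 271, 31]; [271, 31, 5]] and Aᵀs = [38210, 4042, 458]ᵀ gives AᵀA·[p, q, r]ᵀ = Aᵀs.
Row-reducing yields p = 235198/113619, q = -417706/113619, r = 7562/3443.

q = -3.676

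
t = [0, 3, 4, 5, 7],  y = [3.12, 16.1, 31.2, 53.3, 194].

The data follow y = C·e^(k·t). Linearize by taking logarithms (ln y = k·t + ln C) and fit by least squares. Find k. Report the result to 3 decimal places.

k = 0.588

Linearized form: ln y = k·t + ln C. From the 5 transformed points,
Sums: Σt = 19.0000, Σ(t)² = 99.0000, Σln y = 16.6009, Σt·ln y = 78.8528.
Normal system: [[99.0000, 19.0000]; [19.0000, 5]]·[k, ln C]ᵀ = [78.8528, 16.6009]ᵀ.
Δ = 99.0000·5 − (19.0000)² = 134.0000; k = (78.8528·5 − 19.0000·16.6009)/134.0000 = 0.58842, ln C = (99.0000·16.6009 − 19.0000·78.8528)/134.0000 = 1.08419.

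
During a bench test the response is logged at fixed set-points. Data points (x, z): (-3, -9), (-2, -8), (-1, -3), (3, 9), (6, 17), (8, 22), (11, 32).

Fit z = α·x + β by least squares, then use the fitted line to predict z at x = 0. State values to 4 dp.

Sums needed: Σx·x = 244, Σx = 22, Σ1 = 7.
Moment sums: Σx·z = 703, Σz = 60.
So MᵀM·[α, β]ᵀ = Mᵀz: [[244, 22]; [22, 7]]·[α, β]ᵀ = [703, 60]ᵀ.
Eliminating β: 7·(row 1) − 22·(row 2) gives 1224·α = 7·703 − 22·60 = 3601, so α = 3601/1224.
Then β = (60 − 22·(3601/1224))/7 = -413/612.
At x = 0: ẑ = (3601/1224)·(0) + (-413/612)·(1) = -413/612.

ẑ = -0.6748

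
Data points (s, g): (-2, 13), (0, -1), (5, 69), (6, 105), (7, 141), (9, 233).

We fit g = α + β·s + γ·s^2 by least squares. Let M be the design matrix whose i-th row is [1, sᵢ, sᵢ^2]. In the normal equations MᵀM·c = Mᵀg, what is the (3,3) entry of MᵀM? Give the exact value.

10899

Row 3 ↔ basis s^2, column 3 ↔ basis s^2, so (MᵀM)_{3,3} = Σᵢ (s^2)·(s^2) = (4)·(4) + (0)·(0) + (25)·(25) + (36)·(36) + (49)·(49) + (81)·(81) = 10899.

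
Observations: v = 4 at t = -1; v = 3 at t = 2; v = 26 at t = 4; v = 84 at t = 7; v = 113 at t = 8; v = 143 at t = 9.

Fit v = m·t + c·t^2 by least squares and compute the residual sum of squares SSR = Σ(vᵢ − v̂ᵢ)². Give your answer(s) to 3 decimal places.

SSR = 5.606

Setting ∂/∂m … = 0 gives: 215·m + 1655·c = 2885;  1655·m + 13331·c = 23363.
det = 215·13331 − 1655² = 127140.
m = (2885·13331 − 1655·23363)/127140 = -6861/4238; c = (215·23363 − 1655·2885)/127140 = 8279/4238.
Residuals: 906/2119, -3340/2119, 2584/2119, -826/2119, 151/163, -1408/2119; SSR = 11879/2119.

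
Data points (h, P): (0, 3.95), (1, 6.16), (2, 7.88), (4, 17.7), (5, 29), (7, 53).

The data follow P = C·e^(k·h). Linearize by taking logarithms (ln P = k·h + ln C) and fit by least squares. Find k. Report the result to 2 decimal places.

Let Y = ln P. Fitting Y = k·h + ln C by least squares:
Σh = 19.0000, Σ(h)² = 95.0000, Σln P = 15.4673, Σh·ln P = 62.0695.
Equations: 95.0000·k + 19.0000·ln C = 62.0695;  19.0000·k + 6·ln C = 15.4673.
Solving (det = 209.0000): k = 0.37578, ln C = 1.38790.

k = 0.38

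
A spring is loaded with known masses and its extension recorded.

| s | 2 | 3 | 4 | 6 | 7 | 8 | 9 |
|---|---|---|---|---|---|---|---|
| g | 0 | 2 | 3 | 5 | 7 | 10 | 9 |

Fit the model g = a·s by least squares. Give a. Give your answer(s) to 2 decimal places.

Normal-equation sums: Σs·s = 259.
For Mᵀg: Σs·g = 258.
a = 258/259 = 0.996139.

a = 1.00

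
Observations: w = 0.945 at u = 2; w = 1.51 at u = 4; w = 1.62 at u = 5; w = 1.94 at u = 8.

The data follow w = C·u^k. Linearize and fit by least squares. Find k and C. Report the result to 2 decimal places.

Taking logs, ln w = k·ln u + ln C, so regress ln w on ln u.
AᵀA = [[9.3166, 5.7683]; [5.7683, 4]], rhs = [2.6865, 1.5007]ᵀ  (here Σln u = 5.7683, Σ(ln u)² = 9.3166, Σln w = 1.5007, Σln u·ln w = 2.6865).
Δ = 9.3166·4 − (5.7683)² = 3.9930; k = (2.6865·4 − 5.7683·1.5007)/3.9930 = 0.52340, ln C = (9.3166·1.5007 − 5.7683·2.6865)/3.9930 = -0.37962, so C = exp(-0.37962) = 0.68412.

k = 0.52, C = 0.68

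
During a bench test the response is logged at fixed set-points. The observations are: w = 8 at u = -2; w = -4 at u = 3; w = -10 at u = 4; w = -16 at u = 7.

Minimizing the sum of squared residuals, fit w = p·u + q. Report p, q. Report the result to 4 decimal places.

Entries of MᵀM: Σu·u = 78, Σu = 12, Σ1 = 4.
Moment sums: Σu·w = -180, Σw = -22.
Normal equations: [[78, 12]; [12, 4]]·[p, q]ᵀ = [-180, -22]ᵀ.
det = 78·4 − 12² = 168.
p = ((-180)·4 − 12·(-22))/168 = -19/7; q = (78·(-22) − 12·(-180))/168 = 37/14.

p = -2.7143, q = 2.6429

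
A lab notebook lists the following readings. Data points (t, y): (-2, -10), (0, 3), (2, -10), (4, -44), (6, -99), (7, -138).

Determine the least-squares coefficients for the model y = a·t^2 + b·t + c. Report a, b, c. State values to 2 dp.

a = -2.85, b = 0.08, c = 1.95

Entries of AᵀA: Σt^2·t^2 = 3985, Σt^2·t = 623, Σt^2 = 109, Σt·t = 109, Σt = 17, Σ1 = 6.
Right-hand side: Σt^2·y = -11110, Σt·y = -1736, Σy = -298.
Solving the 3×3 system (Gaussian elimination) gives a = -13279/4652, b = 391/4652, c = 4539/2326.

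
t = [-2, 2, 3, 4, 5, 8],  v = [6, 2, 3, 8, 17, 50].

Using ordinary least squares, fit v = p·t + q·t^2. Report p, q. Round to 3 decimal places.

p = -1.522, q = 0.967

The normal equations are: 122·p + 728·q = 518;  728·p + 5090·q = 3812.
det = 122·5090 − 728² = 90996.
p = (518·5090 − 728·3812)/90996 = -11543/7583; q = (122·3812 − 728·518)/90996 = 7330/7583.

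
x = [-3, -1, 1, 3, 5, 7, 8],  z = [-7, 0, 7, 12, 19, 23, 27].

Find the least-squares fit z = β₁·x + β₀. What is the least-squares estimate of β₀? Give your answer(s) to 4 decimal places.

β₀ = 2.9433

The normal system AᵀA·[β₁, β₀]ᵀ = Aᵀz is [[158, 20]; [20, 7]]·[β₁, β₀]ᵀ = [536, 81]ᵀ.
Eliminating β₀: 7·(row 1) − 20·(row 2) gives 706·β₁ = 7·536 − 20·81 = 2132, so β₁ = 1066/353.
Then β₀ = (81 − 20·(1066/353))/7 = 1039/353.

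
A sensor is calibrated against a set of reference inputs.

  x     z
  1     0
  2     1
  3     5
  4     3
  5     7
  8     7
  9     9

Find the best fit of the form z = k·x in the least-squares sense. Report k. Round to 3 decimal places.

k = 1.005

The normal equations are: 200·k = 201.
(Σx·x = 200, Σx·z = 201.)
k = 201/200 = 1.005.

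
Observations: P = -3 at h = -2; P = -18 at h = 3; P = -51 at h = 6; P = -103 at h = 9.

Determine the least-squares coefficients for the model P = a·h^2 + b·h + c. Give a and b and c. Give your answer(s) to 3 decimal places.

a = -1.020, b = -1.941, c = -2.835

Sums needed: Σh^2·h^2 = 7954, Σh^2·h = 964, Σh^2 = 130, Σh·h = 130, Σh = 16, Σ1 = 4.
Right-hand side: Σh^2·P = -10353, Σh·P = -1281, ΣP = -175.
AᵀA·[a, b, c]ᵀ = AᵀP becomes [[7954, 964, 130]; [964, 130, 16]; [130, 16, 4]]·[a, b, c]ᵀ = [-10353, -1281, -175]ᵀ.
Row-reducing yields a = -5551/5442, b = -3521/1814, c = -7714/2721.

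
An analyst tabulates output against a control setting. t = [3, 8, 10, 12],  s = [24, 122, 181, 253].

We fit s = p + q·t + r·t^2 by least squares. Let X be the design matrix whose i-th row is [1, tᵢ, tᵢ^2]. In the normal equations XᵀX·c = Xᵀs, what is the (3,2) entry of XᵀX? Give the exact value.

Row 3 ↔ basis t^2, column 2 ↔ basis t, so (XᵀX)_{3,2} = Σᵢ (t^2)·(t) = (9)·(3) + (64)·(8) + (100)·(10) + (144)·(12) = 3267.

3267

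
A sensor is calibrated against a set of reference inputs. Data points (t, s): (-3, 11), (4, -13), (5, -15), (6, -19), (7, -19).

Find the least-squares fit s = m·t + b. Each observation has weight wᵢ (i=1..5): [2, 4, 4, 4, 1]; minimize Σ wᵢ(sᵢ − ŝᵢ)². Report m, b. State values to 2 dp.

m = -3.24, b = 0.82

The normal system MᵀWM·[m, b]ᵀ = MᵀWs is [[375, 61]; [61, 15]]·[m, b]ᵀ = [-1163, -185]ᵀ.
Determinant 375·15 − 61² = 1904.
m = ((-1163)·15 − 61·(-185))/1904 = -55/17; b = (375·(-185) − 61·(-1163))/1904 = 14/17.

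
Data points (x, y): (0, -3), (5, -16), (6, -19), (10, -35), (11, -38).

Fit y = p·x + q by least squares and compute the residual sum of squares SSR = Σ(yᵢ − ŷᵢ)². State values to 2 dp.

SSR = 10.82

From the data, Σx·x = 282, Σx = 32, Σ1 = 5.
Right-hand side: Σx·y = -962, Σy = -111.
Determinant 282·5 − 32² = 386.
p = ((-962)·5 − 32·(-111))/386 = -629/193; q = (282·(-111) − 32·(-962))/386 = -259/193.
Residuals: -320/193, 316/193, 366/193, -206/193, -156/193; SSR = 2088/193.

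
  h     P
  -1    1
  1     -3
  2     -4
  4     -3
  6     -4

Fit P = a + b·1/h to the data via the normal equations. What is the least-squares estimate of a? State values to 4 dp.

a = -2.1752

Entries of AᵀA: Σ1 = 5, Σ1/h = 11/12, Σ1/h·1/h = 337/144.
Right-hand side: ΣP = -13, Σ1/h·P = -89/12.
AᵀA·[a, b]ᵀ = AᵀP becomes [[5, 11/12]; [11/12, 337/144]]·[a, b]ᵀ = [-13, -89/12]ᵀ.
Eliminating b: (337/144)·(row 1) − (11/12)·(row 2) gives (391/36)·a = (337/144)·(-13) − (11/12)·(-89/12) = -189/8, so a = -1701/782.
Then b = ((-89/12) − (11/12)·(-1701/782))/(337/144) = -906/391.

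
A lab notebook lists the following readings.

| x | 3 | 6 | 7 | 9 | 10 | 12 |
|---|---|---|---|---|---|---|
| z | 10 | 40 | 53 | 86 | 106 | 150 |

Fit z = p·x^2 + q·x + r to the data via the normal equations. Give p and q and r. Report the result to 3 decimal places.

Normal-equation sums: Σx^2·x^2 = 41075, Σx^2·x = 4043, Σx^2 = 419, Σx·x = 419, Σx = 47, Σ1 = 6.
Right-hand side: Σx^2·z = 43293, Σx·z = 4275, Σz = 445.
AᵀA·[p, q, r]ᵀ = Aᵀz becomes [[41075, 4043, 419]; [4043, 419, 47]; [419, 47, 6]]·[p, q, r]ᵀ = [43293, 4275, 445]ᵀ.
Solving the 3×3 system (Gaussian elimination) gives p = 4123/4344, q = 5729/4344, r = -885/362.

p = 0.949, q = 1.319, r = -2.445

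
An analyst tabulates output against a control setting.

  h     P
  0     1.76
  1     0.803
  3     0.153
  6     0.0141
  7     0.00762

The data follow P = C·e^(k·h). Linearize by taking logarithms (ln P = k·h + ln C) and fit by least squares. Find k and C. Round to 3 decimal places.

Let Y = ln P. Fitting Y = k·h + ln C by least squares:
Σh = 17.0000, Σ(h)² = 95.0000, Σln P = -10.6700, Σh·ln P = -65.5597.
Normal system: [[95.0000, 17.0000]; [17.0000, 5]]·[k, ln C]ᵀ = [-65.5597, -10.6700]ᵀ.
Δ = 95.0000·5 − (17.0000)² = 186.0000; k = (-65.5597·5 − 17.0000·-10.6700)/186.0000 = -0.78715, ln C = (95.0000·-10.6700 − 17.0000·-65.5597)/186.0000 = 0.54230, so C = exp(0.54230) = 1.71996.

k = -0.787, C = 1.720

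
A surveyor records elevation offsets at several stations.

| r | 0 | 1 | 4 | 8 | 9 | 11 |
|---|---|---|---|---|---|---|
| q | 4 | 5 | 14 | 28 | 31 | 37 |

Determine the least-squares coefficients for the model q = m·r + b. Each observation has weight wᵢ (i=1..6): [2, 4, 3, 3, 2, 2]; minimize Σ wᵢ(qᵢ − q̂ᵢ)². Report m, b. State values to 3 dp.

The normal equations are: 648·m + 80·b = 2232;  80·m + 16·b = 290.
(Σwᵢ·r·r = 648, Σwᵢ·r = 80, Σwᵢ·1 = 16, Σwᵢ·r·q = 2232, Σwᵢ·q = 290.)
Determinant 648·16 − 80² = 3968.
m = (2232·16 − 80·290)/3968 = 391/124; b = (648·290 − 80·2232)/3968 = 585/248.

m = 3.153, b = 2.359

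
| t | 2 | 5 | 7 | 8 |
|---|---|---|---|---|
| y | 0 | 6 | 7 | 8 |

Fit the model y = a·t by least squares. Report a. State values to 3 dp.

Forming AᵀA = [[142]] and Aᵀy = [143]ᵀ gives AᵀA·[a]ᵀ = Aᵀy.
Hence a = 143 / 142 ≈ 1.00704.

a = 1.007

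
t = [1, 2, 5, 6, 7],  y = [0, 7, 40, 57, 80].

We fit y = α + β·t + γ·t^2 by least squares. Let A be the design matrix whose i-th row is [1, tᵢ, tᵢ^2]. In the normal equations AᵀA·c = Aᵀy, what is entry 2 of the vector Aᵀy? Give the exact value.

1116

Entry 2 ↔ basis t, so (Aᵀy)_{2} = Σᵢ (t)·yᵢ = (1)·(0) + (2)·(7) + (5)·(40) + (6)·(57) + (7)·(80) = 1116.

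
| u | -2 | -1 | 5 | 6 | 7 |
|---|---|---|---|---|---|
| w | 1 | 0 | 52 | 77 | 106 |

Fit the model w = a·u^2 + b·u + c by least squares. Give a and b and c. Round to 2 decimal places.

a = 2.08, b = 0.97, c = -3.52

With design matrix X, XᵀX = [[4339, 675, 115]; [675, 115, 15]; [115, 15, 5]] and Xᵀw = [9270, 1462, 236]ᵀ.
Solving the 3×3 system (Gaussian elimination) gives a = 503/242, b = 107/110, c = -2132/605.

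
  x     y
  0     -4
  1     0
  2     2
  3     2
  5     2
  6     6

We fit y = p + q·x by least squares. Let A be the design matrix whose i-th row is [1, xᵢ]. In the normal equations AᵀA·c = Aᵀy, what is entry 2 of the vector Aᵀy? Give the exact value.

56

Entry 2 ↔ basis x, so (Aᵀy)_{2} = Σᵢ (x)·yᵢ = (0)·(-4) + (1)·(0) + (2)·(2) + (3)·(2) + (5)·(2) + (6)·(6) = 56.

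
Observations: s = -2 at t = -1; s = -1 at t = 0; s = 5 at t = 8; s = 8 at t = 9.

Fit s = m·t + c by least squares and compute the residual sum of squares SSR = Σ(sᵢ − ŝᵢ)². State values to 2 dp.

With design matrix X, XᵀX = [[146, 16]; [16, 4]] and Xᵀs = [114, 10]ᵀ.
Eliminating c: 4·(row 1) − 16·(row 2) gives 328·m = 4·114 − 16·10 = 296, so m = 37/41.
Then c = (10 − 16·(37/41))/4 = -91/82.
Residuals: 1/82, 9/82, -91/82, 81/82; SSR = 91/41.

SSR = 2.22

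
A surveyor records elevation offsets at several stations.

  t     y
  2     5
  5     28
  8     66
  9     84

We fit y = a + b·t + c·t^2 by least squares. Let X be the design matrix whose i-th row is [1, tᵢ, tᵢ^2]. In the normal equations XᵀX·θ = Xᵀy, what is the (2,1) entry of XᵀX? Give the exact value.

Row 2 ↔ basis t, column 1 ↔ basis 1, so (XᵀX)_{2,1} = Σᵢ t = (2)·(1) + (5)·(1) + (8)·(1) + (9)·(1) = 24.

24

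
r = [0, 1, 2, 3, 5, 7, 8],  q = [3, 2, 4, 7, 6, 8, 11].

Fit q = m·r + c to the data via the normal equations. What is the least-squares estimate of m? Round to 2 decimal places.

Compute the Gram sums: Σr·r = 152, Σr = 26, Σ1 = 7.
And Σr·q = 205, Σq = 41.
Eliminating c: 7·(row 1) − 26·(row 2) gives 388·m = 7·205 − 26·41 = 369, so m = 369/388.
Then c = (41 − 26·(369/388))/7 = 451/194.

m = 0.95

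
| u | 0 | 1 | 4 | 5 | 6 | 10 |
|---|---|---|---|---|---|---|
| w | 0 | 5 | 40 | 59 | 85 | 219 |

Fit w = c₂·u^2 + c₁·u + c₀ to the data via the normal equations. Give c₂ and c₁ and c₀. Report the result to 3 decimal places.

Sums needed: Σu^2·u^2 = 12178, Σu^2·u = 1406, Σu^2 = 178, Σu·u = 178, Σu = 26, Σ1 = 6.
For Xᵀw: Σu^2·w = 27080, Σu·w = 3160, Σw = 408.
So XᵀX·[c₂, c₁, c₀]ᵀ = Xᵀw: [[12178, 1406, 178]; [1406, 178, 26]; [178, 26, 6]]·[c₂, c₁, c₀]ᵀ = [27080, 3160, 408]ᵀ.
Solving the 3×3 system (Gaussian elimination) gives c₂ = 848/427, c₁ = 860/427, c₀ = 152/427.

c₂ = 1.986, c₁ = 2.014, c₀ = 0.356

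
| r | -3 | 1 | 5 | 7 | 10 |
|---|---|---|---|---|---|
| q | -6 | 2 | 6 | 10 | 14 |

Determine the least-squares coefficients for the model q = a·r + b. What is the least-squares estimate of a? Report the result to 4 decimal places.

Compute the Gram sums: Σr·r = 184, Σr = 20, Σ1 = 5.
For Xᵀq: Σr·q = 260, Σq = 26.
Normal equations: [[184, 20]; [20, 5]]·[a, b]ᵀ = [260, 26]ᵀ.
det = 184·5 − 20² = 520.
a = (260·5 − 20·26)/520 = 3/2; b = (184·26 − 20·260)/520 = -4/5.

a = 1.5000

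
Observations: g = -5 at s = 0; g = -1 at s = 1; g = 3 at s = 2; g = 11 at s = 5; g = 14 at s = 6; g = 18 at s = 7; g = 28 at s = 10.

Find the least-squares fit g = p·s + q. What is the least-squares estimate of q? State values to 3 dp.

MᵀM·[p, q]ᵀ = Mᵀg reads: 215·p + 31·q = 550;  31·p + 7·q = 68.
(Σs·s = 215, Σs = 31, Σ1 = 7, Σs·g = 550, Σg = 68.)
Determinant 215·7 − 31² = 544.
p = (550·7 − 31·68)/544 = 871/272; q = (215·68 − 31·550)/544 = -1215/272.

q = -4.467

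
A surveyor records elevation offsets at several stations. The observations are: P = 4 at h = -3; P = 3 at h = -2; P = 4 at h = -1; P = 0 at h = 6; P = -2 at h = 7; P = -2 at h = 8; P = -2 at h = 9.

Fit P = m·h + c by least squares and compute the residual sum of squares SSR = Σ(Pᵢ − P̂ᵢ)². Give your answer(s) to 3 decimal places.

AᵀA·[m, c]ᵀ = AᵀP reads: 244·m + 24·c = -70;  24·m + 7·c = 5.
Determinant 244·7 − 24² = 1132.
m = ((-70)·7 − 24·5)/1132 = -305/566; c = (244·5 − 24·(-70))/1132 = 725/283.
Residuals: -101/566, -181/283, 509/566, 190/283, -447/566, -71/283, 163/566; SSR = 699/283.

SSR = 2.470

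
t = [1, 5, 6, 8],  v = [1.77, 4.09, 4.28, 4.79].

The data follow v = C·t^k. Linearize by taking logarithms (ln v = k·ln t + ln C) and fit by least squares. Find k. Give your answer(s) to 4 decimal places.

Let Y = ln v. Fitting Y = k·ln t + ln C by least squares:
Σln t = 5.4806, Σ(ln t)² = 10.1248, Σln v = 5.0000, Σln t·ln v = 8.1296.
Equations: 10.1248·k + 5.4806·ln C = 8.1296;  5.4806·k + 4·ln C = 5.0000.
Solving (det = 10.4617): k = 0.48895, ln C = 0.58007.

k = 0.4889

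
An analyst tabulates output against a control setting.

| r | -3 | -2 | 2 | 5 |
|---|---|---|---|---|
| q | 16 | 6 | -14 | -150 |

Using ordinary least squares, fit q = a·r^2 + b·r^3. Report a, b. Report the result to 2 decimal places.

The normal equations are: 738·a + 2882·b = -3638;  2882·a + 16482·b = -19342.
Eliminating b: 16482·(row 1) − 2882·(row 2) gives 3857792·a = 16482·(-3638) − 2882·(-19342) = -4217872, so a = -263617/241112.
Then b = ((-19342) − 2882·(-263617/241112))/16482 = -236855/241112.

a = -1.09, b = -0.98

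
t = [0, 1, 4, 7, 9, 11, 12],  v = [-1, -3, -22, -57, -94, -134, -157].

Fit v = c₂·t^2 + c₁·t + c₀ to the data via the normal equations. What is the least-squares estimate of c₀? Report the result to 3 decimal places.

The normal system XᵀX·[c₂, c₁, c₀]ᵀ = Xᵀv is [[44596, 4196, 412]; [4196, 412, 44]; [412, 44, 7]]·[c₂, c₁, c₀]ᵀ = [-49584, -4694, -468]ᵀ.
Solving the 3×3 system (Gaussian elimination) gives c₂ = -49589/51156, c₁ = -73735/51156, c₀ = -9500/12789.

c₀ = -0.743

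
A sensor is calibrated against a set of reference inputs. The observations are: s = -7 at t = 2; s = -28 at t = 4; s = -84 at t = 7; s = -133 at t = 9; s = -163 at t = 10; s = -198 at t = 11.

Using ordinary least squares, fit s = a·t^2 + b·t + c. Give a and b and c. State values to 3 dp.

a = -1.492, b = -1.718, c = 2.413

Compute the Gram sums: Σt^2·t^2 = 33875, Σt^2·t = 3475, Σt^2 = 371, Σt·t = 371, Σt = 43, Σ1 = 6.
Moment sums: Σt^2·s = -55623, Σt·s = -5719, Σs = -613.
Solving the 3×3 system (Gaussian elimination) gives a = -5860/3927, b = -6745/3927, c = 3158/1309.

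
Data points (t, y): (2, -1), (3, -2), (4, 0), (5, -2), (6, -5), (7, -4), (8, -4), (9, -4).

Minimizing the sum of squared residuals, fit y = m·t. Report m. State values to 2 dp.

m = -0.51

Normal-equation sums: Σt·t = 284.
For Mᵀy: Σt·y = -144.
So MᵀM·[m]ᵀ = Mᵀy: [[284]]·[m]ᵀ = [-144]ᵀ.
m = (-144)/284 = -0.507042.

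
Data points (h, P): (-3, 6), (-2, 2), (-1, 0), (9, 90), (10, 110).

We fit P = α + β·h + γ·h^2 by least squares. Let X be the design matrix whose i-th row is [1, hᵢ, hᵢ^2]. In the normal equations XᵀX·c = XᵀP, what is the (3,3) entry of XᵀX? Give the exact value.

Row 3 ↔ basis h^2, column 3 ↔ basis h^2, so (XᵀX)_{3,3} = Σᵢ (h^2)·(h^2) = (9)·(9) + (4)·(4) + (1)·(1) + (81)·(81) + (100)·(100) = 16659.

16659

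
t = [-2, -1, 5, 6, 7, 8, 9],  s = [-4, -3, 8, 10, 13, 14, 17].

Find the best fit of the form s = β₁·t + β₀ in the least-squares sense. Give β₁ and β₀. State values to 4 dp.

β₁ = 1.8957, β₀ = -0.8090

AᵀA·[β₁, β₀]ᵀ = Aᵀs reads: 260·β₁ + 32·β₀ = 467;  32·β₁ + 7·β₀ = 55.
(Σt·t = 260, Σt = 32, Σ1 = 7, Σt·s = 467, Σs = 55.)
Eliminating β₀: 7·(row 1) − 32·(row 2) gives 796·β₁ = 7·467 − 32·55 = 1509, so β₁ = 1509/796.
Then β₀ = (55 − 32·(1509/796))/7 = -161/199.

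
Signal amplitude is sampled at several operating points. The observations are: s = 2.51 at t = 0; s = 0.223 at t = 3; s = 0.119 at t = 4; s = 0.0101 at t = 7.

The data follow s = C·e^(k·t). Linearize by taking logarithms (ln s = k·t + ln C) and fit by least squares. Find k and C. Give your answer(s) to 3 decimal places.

k = -0.785, C = 2.511

With ln sᵢ as the transformed response and tᵢ as the regressor:
AᵀA = [[74.0000, 14.0000]; [14.0000, 4]], rhs = [-45.1828, -7.3042]ᵀ  (here Σt = 14.0000, Σ(t)² = 74.0000, Σln s = -7.3042, Σt·ln s = -45.1828).
Δ = 74.0000·4 − (14.0000)² = 100.0000; k = (-45.1828·4 − 14.0000·-7.3042)/100.0000 = -0.78473, ln C = (74.0000·-7.3042 − 14.0000·-45.1828)/100.0000 = 0.92052, so C = exp(0.92052) = 2.51060.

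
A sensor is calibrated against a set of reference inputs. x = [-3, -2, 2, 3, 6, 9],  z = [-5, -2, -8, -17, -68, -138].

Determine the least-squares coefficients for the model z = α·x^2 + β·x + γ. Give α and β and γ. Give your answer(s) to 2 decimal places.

α = -1.49, β = -2.13, γ = 1.28

Normal-equation sums: Σx^2·x^2 = 8051, Σx^2·x = 945, Σx^2 = 143, Σx·x = 143, Σx = 15, Σ1 = 6.
Right-hand side: Σx^2·z = -13864, Σx·z = -1698, Σz = -238.
MᵀM·[α, β, γ]ᵀ = Mᵀz becomes [[8051, 945, 143]; [945, 143, 15]; [143, 15, 6]]·[α, β, γ]ᵀ = [-13864, -1698, -238]ᵀ.
Solving the 3×3 system (Gaussian elimination) gives α = -648625/433988, β = -925323/433988, γ = 278673/216994.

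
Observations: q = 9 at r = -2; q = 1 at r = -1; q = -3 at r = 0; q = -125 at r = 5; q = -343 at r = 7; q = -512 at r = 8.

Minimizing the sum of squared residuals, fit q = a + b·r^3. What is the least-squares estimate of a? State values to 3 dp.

Setting ∂/∂a … = 0 gives: 6·a + 971·b = -973;  971·a + 395483·b = -395491.
(Σ1 = 6, Σr^3 = 971, Σr^3·r^3 = 395483, Σq = -973, Σr^3·q = -395491.)
Eliminating b: 395483·(row 1) − 971·(row 2) gives 1430057·a = 395483·(-973) − 971·(-395491) = -783198, so a = -783198/1430057.
Then b = ((-395491) − 971·(-783198/1430057))/395483 = -1428163/1430057.

a = -0.548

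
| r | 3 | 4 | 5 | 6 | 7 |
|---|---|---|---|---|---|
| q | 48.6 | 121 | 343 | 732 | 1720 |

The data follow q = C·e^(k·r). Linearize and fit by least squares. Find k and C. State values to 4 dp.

k = 0.8933, C = 3.4769

Let Y = ln q. Fitting Y = k·r + ln C by least squares:
Over the data: Σr = 25.0000, Σ(r)² = 135.0000, Σln q = 28.5630, Σr·ln q = 151.7479.
Normal system: [[135.0000, 25.0000]; [25.0000, 5]]·[k, ln C]ᵀ = [151.7479, 28.5630]ᵀ.
Solving (det = 50.0000): k = 0.89329, ln C = 1.24615, so C = exp(1.24615) = 3.47693.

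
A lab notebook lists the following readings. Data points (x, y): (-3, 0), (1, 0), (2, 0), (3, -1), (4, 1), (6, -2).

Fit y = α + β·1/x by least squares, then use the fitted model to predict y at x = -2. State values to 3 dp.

ŷ = -0.525

Setting ∂/∂α … = 0 gives: 6·α + (23/12)·β = -2;  (23/12)·α + (25/16)·β = -5/12.
(Σ1 = 6, Σ1/x = 23/12, Σ1/x·1/x = 25/16, Σy = -2, Σ1/x·y = -5/12.)
det = 6·(25/16) − (23/12)² = 821/144.
α = ((-2)·(25/16) − (23/12)·(-5/12))/(821/144) = -335/821; β = (6·(-5/12) − (23/12)·(-2))/(821/144) = 192/821.
At x = -2: ŷ = (-335/821)·(1) + (192/821)·(-1/2) = -431/821.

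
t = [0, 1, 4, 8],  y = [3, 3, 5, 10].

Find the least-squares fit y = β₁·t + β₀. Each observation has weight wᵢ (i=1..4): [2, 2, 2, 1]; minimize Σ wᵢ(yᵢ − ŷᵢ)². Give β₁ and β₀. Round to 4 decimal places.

β₁ = 0.8453, β₀ = 2.3978

XᵀWX·[β₁, β₀]ᵀ = XᵀWy reads: 98·β₁ + 18·β₀ = 126;  18·β₁ + 7·β₀ = 32.
(Σwᵢ·t·t = 98, Σwᵢ·t = 18, Σwᵢ·1 = 7, Σwᵢ·t·y = 126, Σwᵢ·y = 32.)
Δ = 98·7 − 18² = 362.
β₁ = (126·7 − 18·32)/362 = 153/181; β₀ = (98·32 − 18·126)/362 = 434/181.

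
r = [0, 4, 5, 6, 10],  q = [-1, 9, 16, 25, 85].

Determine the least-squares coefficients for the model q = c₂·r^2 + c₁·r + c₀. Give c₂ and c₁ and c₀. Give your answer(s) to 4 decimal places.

c₂ = 1.0411, c₁ = -1.8337, c₀ = -0.8852

Entries of AᵀA: Σr^2·r^2 = 12177, Σr^2·r = 1405, Σr^2 = 177, Σr·r = 177, Σr = 25, Σ1 = 5.
Right-hand side: Σr^2·q = 9944, Σr·q = 1116, Σq = 134.
Solving the 3×3 system (Gaussian elimination) gives c₂ = 1851/1778, c₁ = -42383/23114, c₀ = -10230/11557.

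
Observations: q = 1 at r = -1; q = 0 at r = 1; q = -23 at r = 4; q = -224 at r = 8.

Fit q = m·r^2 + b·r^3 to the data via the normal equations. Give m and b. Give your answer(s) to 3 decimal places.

m = 0.621, b = -0.515

Normal-equation sums: Σr^2·r^2 = 4354, Σr^2·r^3 = 33792, Σr^3·r^3 = 266242.
For Mᵀq: Σr^2·q = -14703, Σr^3·q = -116161.
Δ = 4354·266242 − 33792² = 17318404.
m = ((-14703)·266242 − 33792·(-116161))/17318404 = 5378193/8659202; b = (4354·(-116161) − 33792·(-14703))/17318404 = -4460609/8659202.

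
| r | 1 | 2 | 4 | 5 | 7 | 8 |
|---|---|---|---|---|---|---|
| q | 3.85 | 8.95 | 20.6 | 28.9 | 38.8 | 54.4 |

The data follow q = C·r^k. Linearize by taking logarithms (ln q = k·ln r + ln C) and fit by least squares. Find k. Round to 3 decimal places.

With ln qᵢ as the transformed response and ln rᵢ as the regressor:
Σln r = 7.7142, Σ(ln r)² = 13.1032, Σln q = 17.5836, Σln r·ln q = 26.5561.
Equations: 13.1032·k + 7.7142·ln C = 26.5561;  7.7142·k + 6·ln C = 17.5836.
Solving (det = 19.1098): k = 1.23981, ln C = 1.33658.

k = 1.240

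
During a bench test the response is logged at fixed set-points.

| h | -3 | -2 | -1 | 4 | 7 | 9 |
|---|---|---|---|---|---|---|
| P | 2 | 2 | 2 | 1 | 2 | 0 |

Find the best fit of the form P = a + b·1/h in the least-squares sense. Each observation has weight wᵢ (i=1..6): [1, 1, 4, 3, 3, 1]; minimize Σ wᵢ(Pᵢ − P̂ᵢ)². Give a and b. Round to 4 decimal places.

Entries of XᵀWX: Σwᵢ·1 = 13, Σwᵢ·1/h = -893/252, Σwᵢ·1/h·1/h = 293527/63504.
Moment sums: Σwᵢ·P = 21, Σwᵢ·1/h·P = -677/84.
So XᵀWX·[a, b]ᵀ = XᵀWP: [[13, -893/252]; [-893/252, 293527/63504]]·[a, b]ᵀ = [21, -677/84]ᵀ.
Determinant 13·(293527/63504) − (-893/252)² = 167689/3528.
a = (21·(293527/63504) − (-893/252)·(-677/84))/(167689/3528) = 241688/167689; b = (13·(-677/84) − (-893/252)·21)/(167689/3528) = -107100/167689.

a = 1.4413, b = -0.6387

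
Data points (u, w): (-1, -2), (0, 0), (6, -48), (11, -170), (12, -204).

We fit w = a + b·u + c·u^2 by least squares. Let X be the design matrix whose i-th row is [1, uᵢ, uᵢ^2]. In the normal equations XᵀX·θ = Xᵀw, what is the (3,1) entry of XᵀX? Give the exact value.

302

Row 3 ↔ basis u^2, column 1 ↔ basis 1, so (XᵀX)_{3,1} = Σᵢ u^2 = (1)·(1) + (0)·(1) + (36)·(1) + (121)·(1) + (144)·(1) = 302.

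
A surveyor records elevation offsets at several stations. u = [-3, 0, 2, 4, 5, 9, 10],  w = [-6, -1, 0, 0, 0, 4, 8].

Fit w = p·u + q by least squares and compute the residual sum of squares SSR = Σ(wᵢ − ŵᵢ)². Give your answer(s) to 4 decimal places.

Normal-equation sums: Σu·u = 235, Σu = 27, Σ1 = 7.
For Aᵀw: Σu·w = 134, Σw = 5.
Normal equations: [[235, 27]; [27, 7]]·[p, q]ᵀ = [134, 5]ᵀ.
Eliminating q: 7·(row 1) − 27·(row 2) gives 916·p = 7·134 − 27·5 = 803, so p = 803/916.
Then q = (5 − 27·(803/916))/7 = -2443/916.
Residuals: -161/229, 1527/916, 837/916, -769/916, -393/229, -280/229, 1741/916; SSR = 11785/916.

SSR = 12.8657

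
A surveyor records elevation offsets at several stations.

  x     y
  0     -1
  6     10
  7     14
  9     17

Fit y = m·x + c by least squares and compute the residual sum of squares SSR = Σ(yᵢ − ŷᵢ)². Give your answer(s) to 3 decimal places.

SSR = 1.978

Compute the Gram sums: Σx·x = 166, Σx = 22, Σ1 = 4.
And Σx·y = 311, Σy = 40.
So MᵀM·[m, c]ᵀ = Mᵀy: [[166, 22]; [22, 4]]·[m, c]ᵀ = [311, 40]ᵀ.
Eliminating c: 4·(row 1) − 22·(row 2) gives 180·m = 4·311 − 22·40 = 364, so m = 91/45.
Then c = (40 − 22·(91/45))/4 = -101/90.
Residuals: 11/90, -91/90, 29/30, -7/90; SSR = 89/45.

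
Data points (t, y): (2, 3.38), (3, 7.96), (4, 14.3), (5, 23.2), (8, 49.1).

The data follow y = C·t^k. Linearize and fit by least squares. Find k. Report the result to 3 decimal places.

k = 1.947

Let Y = ln y. Fitting Y = k·ln t + ln C by least squares:
Sums: Σln t = 6.8669, Σ(ln t)² = 10.5236, Σln y = 12.9906, Σln t·ln y = 19.9684.
Normal system: [[10.5236, 6.8669]; [6.8669, 5]]·[k, ln C]ᵀ = [19.9684, 12.9906]ᵀ.
Slope k = (n·Σln t·ln y − Σln t·Σln y)/(n·Σ(ln t)² − (Σln t)²) = (5·19.9684 − 6.8669·12.9906)/5.4631 = 1.94700; ln C = (Σln y − k·Σln t)/n = -0.07588.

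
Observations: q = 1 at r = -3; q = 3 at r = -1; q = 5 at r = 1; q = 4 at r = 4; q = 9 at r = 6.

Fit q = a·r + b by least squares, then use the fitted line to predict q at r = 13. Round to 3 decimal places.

MᵀM·[a, b]ᵀ = Mᵀq reads: 63·a + 7·b = 69;  7·a + 5·b = 22.
Eliminating b: 5·(row 1) − 7·(row 2) gives 266·a = 5·69 − 7·22 = 191, so a = 191/266.
Then b = (22 − 7·(191/266))/5 = 129/38.
At r = 13: q̂ = (191/266)·(13) + (129/38)·(1) = 1693/133.

q̂ = 12.729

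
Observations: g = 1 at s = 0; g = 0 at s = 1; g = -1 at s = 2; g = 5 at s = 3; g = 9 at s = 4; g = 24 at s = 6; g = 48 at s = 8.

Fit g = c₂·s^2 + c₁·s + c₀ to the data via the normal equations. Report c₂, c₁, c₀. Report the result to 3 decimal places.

Compute the Gram sums: Σs^2·s^2 = 5746, Σs^2·s = 828, Σs^2 = 130, Σs·s = 130, Σs = 24, Σ1 = 7.
Right-hand side: Σs^2·g = 4121, Σs·g = 577, Σg = 86.
MᵀM·[c₂, c₁, c₀]ᵀ = Mᵀg becomes [[5746, 828, 130]; [828, 130, 24]; [130, 24, 7]]·[c₂, c₁, c₀]ᵀ = [4121, 577, 86]ᵀ.
Row-reducing yields c₂ = 14659/14966, c₁ = -28951/14966, c₀ = 5445/7483.

c₂ = 0.979, c₁ = -1.934, c₀ = 0.728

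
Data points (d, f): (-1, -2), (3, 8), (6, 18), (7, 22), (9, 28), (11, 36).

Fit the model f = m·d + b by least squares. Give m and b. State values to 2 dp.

From the data, Σd·d = 297, Σd = 35, Σ1 = 6.
Moment sums: Σd·f = 936, Σf = 110.
Eliminating b: 6·(row 1) − 35·(row 2) gives 557·m = 6·936 − 35·110 = 1766, so m = 1766/557.
Then b = (110 − 35·(1766/557))/6 = -90/557.

m = 3.17, b = -0.16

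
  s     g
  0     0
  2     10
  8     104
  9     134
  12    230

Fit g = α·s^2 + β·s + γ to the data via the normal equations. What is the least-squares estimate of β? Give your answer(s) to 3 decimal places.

β = 1.255

Normal-equation sums: Σs^2·s^2 = 31409, Σs^2·s = 2977, Σs^2 = 293, Σs·s = 293, Σs = 31, Σ1 = 5.
For Aᵀg: Σs^2·g = 50670, Σs·g = 4818, Σg = 478.
Normal equations: [[31409, 2977, 293]; [2977, 293, 31]; [293, 31, 5]]·[α, β, γ]ᵀ = [50670, 4818, 478]ᵀ.
Solving the 3×3 system (Gaussian elimination) gives α = 55084/36993, β = 46432/36993, γ = 6910/12331.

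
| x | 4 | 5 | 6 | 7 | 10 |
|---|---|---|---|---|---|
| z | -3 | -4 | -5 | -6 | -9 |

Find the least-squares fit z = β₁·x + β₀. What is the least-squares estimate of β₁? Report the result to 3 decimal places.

β₁ = -1.000

Sums needed: Σx·x = 226, Σx = 32, Σ1 = 5.
And Σx·z = -194, Σz = -27.
So AᵀA·[β₁, β₀]ᵀ = Aᵀz: [[226, 32]; [32, 5]]·[β₁, β₀]ᵀ = [-194, -27]ᵀ.
Determinant 226·5 − 32² = 106.
β₁ = ((-194)·5 − 32·(-27))/106 = -1; β₀ = (226·(-27) − 32·(-194))/106 = 1.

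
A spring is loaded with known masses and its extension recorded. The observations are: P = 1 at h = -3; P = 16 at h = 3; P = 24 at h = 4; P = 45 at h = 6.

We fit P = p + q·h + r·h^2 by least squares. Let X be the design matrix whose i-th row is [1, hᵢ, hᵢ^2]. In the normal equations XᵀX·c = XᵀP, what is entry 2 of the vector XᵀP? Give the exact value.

Entry 2 ↔ basis h, so (XᵀP)_{2} = Σᵢ (h)·Pᵢ = (-3)·(1) + (3)·(16) + (4)·(24) + (6)·(45) = 411.

411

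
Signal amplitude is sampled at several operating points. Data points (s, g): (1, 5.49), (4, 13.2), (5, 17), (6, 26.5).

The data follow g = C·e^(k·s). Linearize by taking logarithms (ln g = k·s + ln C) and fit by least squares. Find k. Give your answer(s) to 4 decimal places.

k = 0.3056

Linearized form: ln g = k·s + ln C. From the 4 transformed points,
AᵀA = [[78.0000, 16.0000]; [16.0000, 4]], rhs = [45.8527, 10.3935]ᵀ  (here Σs = 16.0000, Σ(s)² = 78.0000, Σln g = 10.3935, Σs·ln g = 45.8527).
Solving (det = 56.0000): k = 0.30562, ln C = 1.37588.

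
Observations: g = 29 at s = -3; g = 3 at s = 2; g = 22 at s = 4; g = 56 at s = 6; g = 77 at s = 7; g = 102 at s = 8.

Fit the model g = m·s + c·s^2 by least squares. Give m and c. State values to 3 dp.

m = -2.989, c = 1.998

Sums needed: Σs·s = 178, Σs·s^2 = 1116, Σs^2·s^2 = 8146.
Right-hand side: Σs·g = 1698, Σs^2·g = 12942.
So XᵀX·[m, c]ᵀ = Xᵀg: [[178, 1116]; [1116, 8146]]·[m, c]ᵀ = [1698, 12942]ᵀ.
Determinant 178·8146 − 1116² = 204532.
m = (1698·8146 − 1116·12942)/204532 = -152841/51133; c = (178·12942 − 1116·1698)/204532 = 102177/51133.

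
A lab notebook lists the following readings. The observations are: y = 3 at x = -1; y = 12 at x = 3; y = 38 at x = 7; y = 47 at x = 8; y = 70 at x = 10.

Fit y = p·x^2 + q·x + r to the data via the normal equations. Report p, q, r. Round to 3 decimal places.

p = 0.561, q = 1.002, r = 3.571

Forming AᵀA = [[16579, 1881, 223]; [1881, 223, 27]; [223, 27, 5]] and Aᵀy = [11981, 1375, 170]ᵀ gives AᵀA·[p, q, r]ᵀ = Aᵀy.
Inverting the 3×3 Gram matrix, [p, q, r]ᵀ = [75763/135062, 135323/135062, 241167/67531]ᵀ.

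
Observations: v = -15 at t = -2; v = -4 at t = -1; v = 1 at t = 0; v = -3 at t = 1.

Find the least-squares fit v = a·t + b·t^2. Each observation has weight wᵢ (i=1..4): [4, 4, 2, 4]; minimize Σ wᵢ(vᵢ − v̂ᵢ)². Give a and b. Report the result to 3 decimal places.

a = 0.500, b = -3.500

With design matrix M, MᵀWM = [[24, -32]; [-32, 72]] and MᵀWv = [124, -268]ᵀ.
Eliminating b: 72·(row 1) − (-32)·(row 2) gives 704·a = 72·124 − (-32)·(-268) = 352, so a = 1/2.
Then b = ((-268) − (-32)·(1/2))/72 = -7/2.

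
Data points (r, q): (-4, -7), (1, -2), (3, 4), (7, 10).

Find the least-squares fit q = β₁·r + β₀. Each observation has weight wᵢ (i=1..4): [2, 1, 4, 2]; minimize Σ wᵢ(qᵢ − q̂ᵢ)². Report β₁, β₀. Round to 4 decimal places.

Compute the Gram sums: Σwᵢ·r·r = 167, Σwᵢ·r = 19, Σwᵢ·1 = 9.
Moment sums: Σwᵢ·r·q = 242, Σwᵢ·q = 20.
Normal equations: [[167, 19]; [19, 9]]·[β₁, β₀]ᵀ = [242, 20]ᵀ.
Δ = 167·9 − 19² = 1142.
β₁ = (242·9 − 19·20)/1142 = 899/571; β₀ = (167·20 − 19·242)/1142 = -629/571.

β₁ = 1.5744, β₀ = -1.1016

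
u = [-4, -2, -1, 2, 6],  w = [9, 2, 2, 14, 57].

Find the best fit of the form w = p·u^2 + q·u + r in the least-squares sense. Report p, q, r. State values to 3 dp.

p = 1.005, q = 2.823, r = 3.969

Setting ∂/∂p … = 0 gives: 1585·p + 151·q + 61·r = 2262;  151·p + 61·q + 1·r = 328;  61·p + 1·q + 5·r = 84.
Inverting the 3×3 Gram matrix, [p, q, r]ᵀ = [40034/39819, 112417/39819, 52687/13273]ᵀ.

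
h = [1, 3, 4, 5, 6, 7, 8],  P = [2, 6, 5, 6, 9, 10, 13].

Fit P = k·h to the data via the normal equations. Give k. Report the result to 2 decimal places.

Sums needed: Σh·h = 200.
For AᵀP: Σh·P = 298.
AᵀA·[k]ᵀ = AᵀP becomes [[200]]·[k]ᵀ = [298]ᵀ.
Hence k = 298 / 200 ≈ 1.49.

k = 1.49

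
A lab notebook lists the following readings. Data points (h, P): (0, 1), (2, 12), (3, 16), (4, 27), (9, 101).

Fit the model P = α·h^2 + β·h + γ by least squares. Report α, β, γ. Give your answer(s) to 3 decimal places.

From the data, Σh^2·h^2 = 6914, Σh^2·h = 828, Σh^2 = 110, Σh·h = 110, Σh = 18, Σ1 = 5.
Right-hand side: Σh^2·P = 8805, Σh·P = 1089, ΣP = 157.
Inverting the 3×3 Gram matrix, [α, β, γ]ᵀ = [38959/41262, 35271/13754, 28801/20631]ᵀ.

α = 0.944, β = 2.564, γ = 1.396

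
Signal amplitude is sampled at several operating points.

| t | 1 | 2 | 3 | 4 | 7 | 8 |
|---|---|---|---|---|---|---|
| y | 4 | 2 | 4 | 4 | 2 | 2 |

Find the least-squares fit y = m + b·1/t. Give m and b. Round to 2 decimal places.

m = 2.41, b = 1.51

Forming MᵀM = [[6, 395/168]; [395/168, 41197/28224]] and Mᵀy = [18, 661/84]ᵀ gives MᵀM·[m, b]ᵀ = Mᵀy.
Determinant 6·(41197/28224) − (395/168)² = 91157/28224.
m = (18·(41197/28224) − (395/168)·(661/84))/(91157/28224) = 219356/91157; b = (6·(661/84) − (395/168)·18)/(91157/28224) = 138096/91157.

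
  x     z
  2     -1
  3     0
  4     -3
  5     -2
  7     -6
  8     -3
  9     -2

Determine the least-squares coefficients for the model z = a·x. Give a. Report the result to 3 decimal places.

The normal equations are: 248·a = -108.
(Σx·x = 248, Σx·z = -108.)
Hence a = -108 / 248 ≈ -0.435484.

a = -0.435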